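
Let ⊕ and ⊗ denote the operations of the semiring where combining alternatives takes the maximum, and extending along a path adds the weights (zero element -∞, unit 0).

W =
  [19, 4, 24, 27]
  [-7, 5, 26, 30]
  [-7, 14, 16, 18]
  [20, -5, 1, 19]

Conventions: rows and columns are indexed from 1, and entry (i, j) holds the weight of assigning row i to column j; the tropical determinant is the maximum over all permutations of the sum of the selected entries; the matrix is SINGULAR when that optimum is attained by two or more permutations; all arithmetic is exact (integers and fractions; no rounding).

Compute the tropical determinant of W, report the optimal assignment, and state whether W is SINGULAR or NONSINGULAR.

σ = (1, 2, 3, 4): 19 + 5 + 16 + 19 = 59
σ = (1, 2, 4, 3): 19 + 5 + 18 + 1 = 43
σ = (1, 3, 2, 4): 19 + 26 + 14 + 19 = 78
σ = (1, 3, 4, 2): 19 + 26 + 18 + (-5) = 58
σ = (1, 4, 2, 3): 19 + 30 + 14 + 1 = 64
σ = (1, 4, 3, 2): 19 + 30 + 16 + (-5) = 60
σ = (2, 1, 3, 4): 4 + (-7) + 16 + 19 = 32
σ = (2, 1, 4, 3): 4 + (-7) + 18 + 1 = 16
σ = (2, 3, 1, 4): 4 + 26 + (-7) + 19 = 42
σ = (2, 3, 4, 1): 4 + 26 + 18 + 20 = 68
σ = (2, 4, 1, 3): 4 + 30 + (-7) + 1 = 28
σ = (2, 4, 3, 1): 4 + 30 + 16 + 20 = 70
σ = (3, 1, 2, 4): 24 + (-7) + 14 + 19 = 50
σ = (3, 1, 4, 2): 24 + (-7) + 18 + (-5) = 30
σ = (3, 2, 1, 4): 24 + 5 + (-7) + 19 = 41
σ = (3, 2, 4, 1): 24 + 5 + 18 + 20 = 67
σ = (3, 4, 1, 2): 24 + 30 + (-7) + (-5) = 42
σ = (3, 4, 2, 1): 24 + 30 + 14 + 20 = 88
σ = (4, 1, 2, 3): 27 + (-7) + 14 + 1 = 35
σ = (4, 1, 3, 2): 27 + (-7) + 16 + (-5) = 31
σ = (4, 2, 1, 3): 27 + 5 + (-7) + 1 = 26
σ = (4, 2, 3, 1): 27 + 5 + 16 + 20 = 68
σ = (4, 3, 1, 2): 27 + 26 + (-7) + (-5) = 41
σ = (4, 3, 2, 1): 27 + 26 + 14 + 20 = 87
Optimal value attained by: σ = (3, 4, 2, 1).
Answer: det⊕(W) = 88; verdict: NONSINGULAR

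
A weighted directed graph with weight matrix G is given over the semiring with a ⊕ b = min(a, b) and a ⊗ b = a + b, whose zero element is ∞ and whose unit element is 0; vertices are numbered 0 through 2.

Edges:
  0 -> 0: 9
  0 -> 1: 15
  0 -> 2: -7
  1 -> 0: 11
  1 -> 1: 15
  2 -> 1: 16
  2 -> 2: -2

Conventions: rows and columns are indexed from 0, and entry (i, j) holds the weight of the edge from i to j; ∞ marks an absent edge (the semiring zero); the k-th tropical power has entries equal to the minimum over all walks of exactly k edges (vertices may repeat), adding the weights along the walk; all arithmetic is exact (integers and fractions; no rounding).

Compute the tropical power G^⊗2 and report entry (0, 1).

G^⊗2:
  [18, 9, -9]
  [20, 26, 4]
  [27, 14, -4]
Key observation: the optimum is the walk 0->2->1, with weight (-7) + 16 = 9.
Optimal value attained by: walk 0->2->1.
Answer: (G^⊗2)[0][1] = 9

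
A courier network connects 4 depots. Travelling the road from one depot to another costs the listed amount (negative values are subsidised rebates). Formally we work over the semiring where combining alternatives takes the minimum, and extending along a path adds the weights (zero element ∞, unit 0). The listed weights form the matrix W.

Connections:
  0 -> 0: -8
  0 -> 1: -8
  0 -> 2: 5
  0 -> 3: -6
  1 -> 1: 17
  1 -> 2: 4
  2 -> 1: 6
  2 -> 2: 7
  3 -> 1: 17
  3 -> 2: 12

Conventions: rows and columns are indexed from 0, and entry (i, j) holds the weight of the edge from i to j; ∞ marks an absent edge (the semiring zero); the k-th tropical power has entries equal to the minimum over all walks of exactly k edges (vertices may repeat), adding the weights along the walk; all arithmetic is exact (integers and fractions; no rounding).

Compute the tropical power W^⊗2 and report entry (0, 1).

W^⊗2:
  [-16, -16, -4, -14]
  [∞, 10, 11, ∞]
  [∞, 13, 10, ∞]
  [∞, 18, 19, ∞]
Key observation: the optimum is the walk 0->0->1, with weight (-8) + (-8) = -16.
Optimal value attained by: walk 0->0->1.
Answer: (W^⊗2)[0][1] = -16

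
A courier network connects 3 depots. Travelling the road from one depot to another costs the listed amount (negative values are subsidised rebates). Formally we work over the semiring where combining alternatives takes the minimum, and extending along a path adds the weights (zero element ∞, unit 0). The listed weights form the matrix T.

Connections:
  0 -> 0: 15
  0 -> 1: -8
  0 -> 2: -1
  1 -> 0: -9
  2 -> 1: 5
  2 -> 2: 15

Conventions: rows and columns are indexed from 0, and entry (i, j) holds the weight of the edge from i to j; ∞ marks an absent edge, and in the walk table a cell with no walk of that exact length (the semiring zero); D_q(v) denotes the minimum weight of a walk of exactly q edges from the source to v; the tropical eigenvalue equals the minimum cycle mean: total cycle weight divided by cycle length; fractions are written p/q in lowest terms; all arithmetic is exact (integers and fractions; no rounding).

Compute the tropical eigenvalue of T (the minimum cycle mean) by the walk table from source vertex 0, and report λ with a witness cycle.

q=0: [0, ∞, ∞]
q=1: [15, -8, -1]
q=2: [-17, 4, 14]
q=3: [-5, -25, -18]
Optimal cycle mean attained by: cycle 0->1->0, total (-8) + (-9), length 2.
Answer: λ = -17/2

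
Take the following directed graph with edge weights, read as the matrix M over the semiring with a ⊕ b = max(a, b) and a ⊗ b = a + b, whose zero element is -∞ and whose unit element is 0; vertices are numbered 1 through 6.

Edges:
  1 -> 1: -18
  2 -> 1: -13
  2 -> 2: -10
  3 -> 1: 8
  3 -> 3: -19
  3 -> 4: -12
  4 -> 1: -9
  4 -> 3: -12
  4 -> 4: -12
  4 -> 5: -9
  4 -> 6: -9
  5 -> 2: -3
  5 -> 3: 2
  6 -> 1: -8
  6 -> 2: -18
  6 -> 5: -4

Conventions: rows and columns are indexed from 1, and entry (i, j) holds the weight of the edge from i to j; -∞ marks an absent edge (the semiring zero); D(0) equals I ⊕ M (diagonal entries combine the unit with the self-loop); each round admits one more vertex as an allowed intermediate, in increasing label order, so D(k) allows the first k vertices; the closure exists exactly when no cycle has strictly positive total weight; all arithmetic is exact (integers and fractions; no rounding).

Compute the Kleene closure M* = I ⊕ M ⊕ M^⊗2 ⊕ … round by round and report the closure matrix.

D(0):
  [0, -∞, -∞, -∞, -∞, -∞]
  [-13, 0, -∞, -∞, -∞, -∞]
  [8, -∞, 0, -12, -∞, -∞]
  [-9, -∞, -12, 0, -9, -9]
  [-∞, -3, 2, -∞, 0, -∞]
  [-8, -18, -∞, -∞, -4, 0]
D(1):
  [0, -∞, -∞, -∞, -∞, -∞]
  [-13, 0, -∞, -∞, -∞, -∞]
  [8, -∞, 0, -12, -∞, -∞]
  [-9, -∞, -12, 0, -9, -9]
  [-∞, -3, 2, -∞, 0, -∞]
  [-8, -18, -∞, -∞, -4, 0]
D(2):
  [0, -∞, -∞, -∞, -∞, -∞]
  [-13, 0, -∞, -∞, -∞, -∞]
  [8, -∞, 0, -12, -∞, -∞]
  [-9, -∞, -12, 0, -9, -9]
  [-16, -3, 2, -∞, 0, -∞]
  [-8, -18, -∞, -∞, -4, 0]
D(3):
  [0, -∞, -∞, -∞, -∞, -∞]
  [-13, 0, -∞, -∞, -∞, -∞]
  [8, -∞, 0, -12, -∞, -∞]
  [-4, -∞, -12, 0, -9, -9]
  [10, -3, 2, -10, 0, -∞]
  [-8, -18, -∞, -∞, -4, 0]
D(4):
  [0, -∞, -∞, -∞, -∞, -∞]
  [-13, 0, -∞, -∞, -∞, -∞]
  [8, -∞, 0, -12, -21, -21]
  [-4, -∞, -12, 0, -9, -9]
  [10, -3, 2, -10, 0, -19]
  [-8, -18, -∞, -∞, -4, 0]
D(5):
  [0, -∞, -∞, -∞, -∞, -∞]
  [-13, 0, -∞, -∞, -∞, -∞]
  [8, -24, 0, -12, -21, -21]
  [1, -12, -7, 0, -9, -9]
  [10, -3, 2, -10, 0, -19]
  [6, -7, -2, -14, -4, 0]
D(6):
  [0, -∞, -∞, -∞, -∞, -∞]
  [-13, 0, -∞, -∞, -∞, -∞]
  [8, -24, 0, -12, -21, -21]
  [1, -12, -7, 0, -9, -9]
  [10, -3, 2, -10, 0, -19]
  [6, -7, -2, -14, -4, 0]
Answer: M* = [[0, -∞, -∞, -∞, -∞, -∞], [-13, 0, -∞, -∞, -∞, -∞], [8, -24, 0, -12, -21, -21], [1, -12, -7, 0, -9, -9], [10, -3, 2, -10, 0, -19], [6, -7, -2, -14, -4, 0]]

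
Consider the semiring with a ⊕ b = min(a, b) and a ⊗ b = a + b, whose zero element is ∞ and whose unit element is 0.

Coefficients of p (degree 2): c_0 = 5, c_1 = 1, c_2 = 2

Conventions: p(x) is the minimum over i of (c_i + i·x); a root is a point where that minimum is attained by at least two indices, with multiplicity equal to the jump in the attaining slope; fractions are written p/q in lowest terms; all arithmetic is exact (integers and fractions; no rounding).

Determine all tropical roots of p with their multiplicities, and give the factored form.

hull edge (i=0, c=5) to (i=1, c=1): slope -4, span 1
hull edge (i=1, c=1) to (i=2, c=2): slope 1, span 1
Factored form: p(x) = 2 ⊗ (x ⊕ (-1)) ⊗ (x ⊕ 4)
Answer: roots = -1 (mult 1), 4 (mult 1)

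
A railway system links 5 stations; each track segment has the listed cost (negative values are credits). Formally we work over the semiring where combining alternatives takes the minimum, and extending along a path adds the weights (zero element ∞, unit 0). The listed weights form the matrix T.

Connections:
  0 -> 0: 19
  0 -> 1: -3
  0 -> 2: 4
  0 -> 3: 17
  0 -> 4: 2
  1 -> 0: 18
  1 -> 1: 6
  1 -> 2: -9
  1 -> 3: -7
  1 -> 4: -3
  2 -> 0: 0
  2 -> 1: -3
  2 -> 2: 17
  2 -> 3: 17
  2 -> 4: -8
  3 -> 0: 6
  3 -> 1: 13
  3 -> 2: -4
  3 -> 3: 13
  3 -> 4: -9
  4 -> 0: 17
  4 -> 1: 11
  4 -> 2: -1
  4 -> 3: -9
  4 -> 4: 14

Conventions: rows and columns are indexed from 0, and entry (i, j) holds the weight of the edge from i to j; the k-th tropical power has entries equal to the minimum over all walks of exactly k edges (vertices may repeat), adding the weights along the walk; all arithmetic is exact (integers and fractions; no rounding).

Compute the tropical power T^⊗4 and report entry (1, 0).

T^⊗2:
  [4, 1, -12, -10, -6]
  [-9, -12, -11, -12, -17]
  [9, -3, -12, -17, -6]
  [-4, -7, -10, -18, -12]
  [-3, -4, -13, 4, -18]
T^⊗3:
  [-12, -15, -14, -15, -20]
  [-11, -14, -21, -26, -21]
  [-12, -15, -21, -15, -26]
  [-12, -13, -22, -21, -27]
  [-13, -16, -19, -27, -21]
T^⊗4:
  [-14, -17, -24, -29, -24]
  [-21, -24, -30, -30, -35]
  [-21, -24, -27, -35, -29]
  [-22, -25, -28, -36, -30]
  [-21, -22, -31, -30, -36]
Key observation: the optimum is the walk 1->2->1->2->0, with weight (-9) + (-3) + (-9) + 0 = -21.
Optimal value attained by: walk 1->2->1->2->0.
Answer: (T^⊗4)[1][0] = -21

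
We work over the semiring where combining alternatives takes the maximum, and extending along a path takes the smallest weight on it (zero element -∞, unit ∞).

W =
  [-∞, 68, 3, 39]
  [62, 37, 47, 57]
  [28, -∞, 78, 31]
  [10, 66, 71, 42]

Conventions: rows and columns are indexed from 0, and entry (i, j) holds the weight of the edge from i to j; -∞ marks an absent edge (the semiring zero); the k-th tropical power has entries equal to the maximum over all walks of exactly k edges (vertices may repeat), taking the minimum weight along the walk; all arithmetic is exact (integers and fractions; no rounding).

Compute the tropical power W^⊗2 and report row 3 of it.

W^⊗2:
  [62, 39, 47, 57]
  [37, 62, 57, 42]
  [28, 31, 78, 31]
  [62, 42, 71, 57]
Answer: row 3 of W^⊗2 = [62, 42, 71, 57]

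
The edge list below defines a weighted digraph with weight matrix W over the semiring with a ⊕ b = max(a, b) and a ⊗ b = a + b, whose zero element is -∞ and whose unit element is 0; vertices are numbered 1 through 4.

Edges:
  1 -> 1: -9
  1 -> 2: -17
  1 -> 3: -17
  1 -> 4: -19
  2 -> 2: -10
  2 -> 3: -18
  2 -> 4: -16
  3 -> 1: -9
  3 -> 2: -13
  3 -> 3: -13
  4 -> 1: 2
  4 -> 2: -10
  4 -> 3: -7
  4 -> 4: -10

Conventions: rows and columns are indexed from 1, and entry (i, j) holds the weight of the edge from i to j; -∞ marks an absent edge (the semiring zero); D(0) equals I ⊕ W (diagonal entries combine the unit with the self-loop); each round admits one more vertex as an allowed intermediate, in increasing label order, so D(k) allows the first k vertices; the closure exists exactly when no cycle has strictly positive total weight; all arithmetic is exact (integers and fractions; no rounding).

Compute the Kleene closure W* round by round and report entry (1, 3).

D(0):
  [0, -17, -17, -19]
  [-∞, 0, -18, -16]
  [-9, -13, 0, -∞]
  [2, -10, -7, 0]
D(1):
  [0, -17, -17, -19]
  [-∞, 0, -18, -16]
  [-9, -13, 0, -28]
  [2, -10, -7, 0]
D(2):
  [0, -17, -17, -19]
  [-∞, 0, -18, -16]
  [-9, -13, 0, -28]
  [2, -10, -7, 0]
D(3):
  [0, -17, -17, -19]
  [-27, 0, -18, -16]
  [-9, -13, 0, -28]
  [2, -10, -7, 0]
D(4):
  [0, -17, -17, -19]
  [-14, 0, -18, -16]
  [-9, -13, 0, -28]
  [2, -10, -7, 0]
Answer: W*[1][3] = -17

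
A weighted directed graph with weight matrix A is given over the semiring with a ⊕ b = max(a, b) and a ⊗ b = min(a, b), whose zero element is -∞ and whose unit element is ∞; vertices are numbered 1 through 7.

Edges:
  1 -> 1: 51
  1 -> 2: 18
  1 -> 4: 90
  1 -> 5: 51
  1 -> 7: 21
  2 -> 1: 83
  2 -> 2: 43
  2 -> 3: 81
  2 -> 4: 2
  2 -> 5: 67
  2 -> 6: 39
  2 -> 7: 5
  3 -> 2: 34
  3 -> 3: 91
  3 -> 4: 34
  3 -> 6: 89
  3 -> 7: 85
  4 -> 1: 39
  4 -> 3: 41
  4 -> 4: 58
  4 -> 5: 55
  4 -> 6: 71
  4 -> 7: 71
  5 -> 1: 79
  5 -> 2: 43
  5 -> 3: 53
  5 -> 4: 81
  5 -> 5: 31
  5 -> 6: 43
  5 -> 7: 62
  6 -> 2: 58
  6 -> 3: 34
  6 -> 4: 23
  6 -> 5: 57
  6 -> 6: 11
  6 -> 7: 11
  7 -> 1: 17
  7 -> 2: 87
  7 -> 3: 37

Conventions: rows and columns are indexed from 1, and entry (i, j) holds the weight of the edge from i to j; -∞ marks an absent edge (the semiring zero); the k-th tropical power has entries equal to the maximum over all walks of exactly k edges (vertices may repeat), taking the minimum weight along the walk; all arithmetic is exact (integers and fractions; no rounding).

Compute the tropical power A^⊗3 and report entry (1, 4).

A^⊗2:
  [51, 43, 51, 58, 55, 71, 71]
  [67, 43, 81, 83, 51, 81, 81]
  [34, 85, 91, 34, 57, 89, 85]
  [55, 71, 53, 58, 57, 58, 58]
  [51, 62, 53, 79, 55, 71, 71]
  [58, 43, 58, 57, 58, 43, 57]
  [83, 43, 81, 34, 67, 39, 37]
A^⊗3:
  [55, 71, 53, 58, 57, 58, 58]
  [51, 81, 81, 67, 57, 81, 81]
  [83, 85, 91, 57, 67, 89, 85]
  [71, 58, 71, 58, 67, 58, 58]
  [62, 71, 62, 58, 62, 71, 71]
  [58, 57, 58, 58, 55, 58, 58]
  [67, 43, 81, 83, 51, 81, 81]
Key observation: the optimum is the walk 1->4->4->4, with weight 90 min 58 min 58 = 58.
Optimal value attained by: walk 1->4->4->4.
Answer: (A^⊗3)[1][4] = 58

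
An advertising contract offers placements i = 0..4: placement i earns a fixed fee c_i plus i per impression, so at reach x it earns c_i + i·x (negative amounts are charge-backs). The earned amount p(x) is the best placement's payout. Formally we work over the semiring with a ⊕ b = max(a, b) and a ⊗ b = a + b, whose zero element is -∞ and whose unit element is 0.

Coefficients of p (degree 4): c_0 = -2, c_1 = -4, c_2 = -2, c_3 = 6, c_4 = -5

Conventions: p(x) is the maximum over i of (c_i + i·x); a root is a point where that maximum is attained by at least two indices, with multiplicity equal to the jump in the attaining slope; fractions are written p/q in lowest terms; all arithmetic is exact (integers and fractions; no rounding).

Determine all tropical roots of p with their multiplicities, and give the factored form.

hull edge (i=0, c=-2) to (i=3, c=6): slope 8/3, span 3
hull edge (i=3, c=6) to (i=4, c=-5): slope -11, span 1
Factored form: p(x) = -5 ⊗ (x ⊕ (-8/3)) ⊗ (x ⊕ (-8/3)) ⊗ (x ⊕ (-8/3)) ⊗ (x ⊕ 11)
Answer: roots = -8/3 (mult 3), 11 (mult 1)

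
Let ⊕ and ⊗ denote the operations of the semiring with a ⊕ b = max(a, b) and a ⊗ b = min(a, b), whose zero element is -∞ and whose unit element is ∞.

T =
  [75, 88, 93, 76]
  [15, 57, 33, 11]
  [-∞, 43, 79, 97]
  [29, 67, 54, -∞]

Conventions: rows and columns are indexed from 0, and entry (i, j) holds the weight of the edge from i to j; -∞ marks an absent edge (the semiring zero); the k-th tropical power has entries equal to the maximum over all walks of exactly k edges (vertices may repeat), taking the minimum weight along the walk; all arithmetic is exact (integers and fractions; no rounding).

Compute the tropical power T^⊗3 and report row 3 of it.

T^⊗2:
  [75, 75, 79, 93]
  [15, 57, 33, 33]
  [29, 67, 79, 79]
  [29, 57, 54, 54]
T^⊗3:
  [75, 75, 79, 79]
  [29, 57, 33, 33]
  [29, 67, 79, 79]
  [29, 57, 54, 54]
Answer: row 3 of T^⊗3 = [29, 57, 54, 54]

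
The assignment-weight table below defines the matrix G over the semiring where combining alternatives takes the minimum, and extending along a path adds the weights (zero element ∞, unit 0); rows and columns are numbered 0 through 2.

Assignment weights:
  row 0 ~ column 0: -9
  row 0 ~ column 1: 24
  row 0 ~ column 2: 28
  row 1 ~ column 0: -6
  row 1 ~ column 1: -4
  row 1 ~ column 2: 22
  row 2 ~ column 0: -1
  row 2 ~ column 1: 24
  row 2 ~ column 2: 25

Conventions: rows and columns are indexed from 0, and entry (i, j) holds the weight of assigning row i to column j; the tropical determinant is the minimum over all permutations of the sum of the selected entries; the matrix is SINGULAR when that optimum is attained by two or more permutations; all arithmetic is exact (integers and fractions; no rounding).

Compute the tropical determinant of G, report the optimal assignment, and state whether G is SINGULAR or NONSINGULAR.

σ = (0, 1, 2): (-9) + (-4) + 25 = 12
σ = (0, 2, 1): (-9) + 22 + 24 = 37
σ = (1, 0, 2): 24 + (-6) + 25 = 43
σ = (1, 2, 0): 24 + 22 + (-1) = 45
σ = (2, 0, 1): 28 + (-6) + 24 = 46
σ = (2, 1, 0): 28 + (-4) + (-1) = 23
Optimal value attained by: σ = (0, 1, 2).
Answer: det⊕(G) = 12; verdict: NONSINGULAR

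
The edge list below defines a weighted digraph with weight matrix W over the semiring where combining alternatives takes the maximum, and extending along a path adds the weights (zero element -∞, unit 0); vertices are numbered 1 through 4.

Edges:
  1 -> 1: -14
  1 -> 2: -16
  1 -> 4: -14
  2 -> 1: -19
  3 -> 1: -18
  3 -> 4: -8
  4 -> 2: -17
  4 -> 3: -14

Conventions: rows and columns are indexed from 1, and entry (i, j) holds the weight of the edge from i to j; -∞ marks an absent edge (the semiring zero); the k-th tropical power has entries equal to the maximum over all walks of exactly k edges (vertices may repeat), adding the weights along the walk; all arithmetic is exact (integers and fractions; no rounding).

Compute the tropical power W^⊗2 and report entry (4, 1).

W^⊗2:
  [-28, -30, -28, -28]
  [-33, -35, -∞, -33]
  [-32, -25, -22, -32]
  [-32, -∞, -∞, -22]
Key observation: the optimum is the walk 4->3->1, with weight (-14) + (-18) = -32.
Optimal value attained by: walk 4->3->1.
Answer: (W^⊗2)[4][1] = -32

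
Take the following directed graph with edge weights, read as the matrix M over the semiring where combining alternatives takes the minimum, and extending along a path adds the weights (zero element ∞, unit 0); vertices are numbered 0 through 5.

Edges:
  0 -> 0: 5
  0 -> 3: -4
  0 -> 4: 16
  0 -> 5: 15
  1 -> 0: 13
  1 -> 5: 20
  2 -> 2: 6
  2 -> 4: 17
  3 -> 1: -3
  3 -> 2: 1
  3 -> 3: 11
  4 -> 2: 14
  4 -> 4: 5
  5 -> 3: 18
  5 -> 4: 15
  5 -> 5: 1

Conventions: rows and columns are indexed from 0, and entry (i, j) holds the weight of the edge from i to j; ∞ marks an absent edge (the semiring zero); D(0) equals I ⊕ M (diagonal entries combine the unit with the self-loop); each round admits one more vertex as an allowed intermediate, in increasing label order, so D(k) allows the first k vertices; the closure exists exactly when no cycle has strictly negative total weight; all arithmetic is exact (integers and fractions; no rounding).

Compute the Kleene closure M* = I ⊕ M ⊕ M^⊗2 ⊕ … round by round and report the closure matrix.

D(0):
  [0, ∞, ∞, -4, 16, 15]
  [13, 0, ∞, ∞, ∞, 20]
  [∞, ∞, 0, ∞, 17, ∞]
  [∞, -3, 1, 0, ∞, ∞]
  [∞, ∞, 14, ∞, 0, ∞]
  [∞, ∞, ∞, 18, 15, 0]
D(1):
  [0, ∞, ∞, -4, 16, 15]
  [13, 0, ∞, 9, 29, 20]
  [∞, ∞, 0, ∞, 17, ∞]
  [∞, -3, 1, 0, ∞, ∞]
  [∞, ∞, 14, ∞, 0, ∞]
  [∞, ∞, ∞, 18, 15, 0]
D(2):
  [0, ∞, ∞, -4, 16, 15]
  [13, 0, ∞, 9, 29, 20]
  [∞, ∞, 0, ∞, 17, ∞]
  [10, -3, 1, 0, 26, 17]
  [∞, ∞, 14, ∞, 0, ∞]
  [∞, ∞, ∞, 18, 15, 0]
D(3):
  [0, ∞, ∞, -4, 16, 15]
  [13, 0, ∞, 9, 29, 20]
  [∞, ∞, 0, ∞, 17, ∞]
  [10, -3, 1, 0, 18, 17]
  [∞, ∞, 14, ∞, 0, ∞]
  [∞, ∞, ∞, 18, 15, 0]
D(4):
  [0, -7, -3, -4, 14, 13]
  [13, 0, 10, 9, 27, 20]
  [∞, ∞, 0, ∞, 17, ∞]
  [10, -3, 1, 0, 18, 17]
  [∞, ∞, 14, ∞, 0, ∞]
  [28, 15, 19, 18, 15, 0]
D(5):
  [0, -7, -3, -4, 14, 13]
  [13, 0, 10, 9, 27, 20]
  [∞, ∞, 0, ∞, 17, ∞]
  [10, -3, 1, 0, 18, 17]
  [∞, ∞, 14, ∞, 0, ∞]
  [28, 15, 19, 18, 15, 0]
D(6):
  [0, -7, -3, -4, 14, 13]
  [13, 0, 10, 9, 27, 20]
  [∞, ∞, 0, ∞, 17, ∞]
  [10, -3, 1, 0, 18, 17]
  [∞, ∞, 14, ∞, 0, ∞]
  [28, 15, 19, 18, 15, 0]
Answer: M* = [[0, -7, -3, -4, 14, 13], [13, 0, 10, 9, 27, 20], [∞, ∞, 0, ∞, 17, ∞], [10, -3, 1, 0, 18, 17], [∞, ∞, 14, ∞, 0, ∞], [28, 15, 19, 18, 15, 0]]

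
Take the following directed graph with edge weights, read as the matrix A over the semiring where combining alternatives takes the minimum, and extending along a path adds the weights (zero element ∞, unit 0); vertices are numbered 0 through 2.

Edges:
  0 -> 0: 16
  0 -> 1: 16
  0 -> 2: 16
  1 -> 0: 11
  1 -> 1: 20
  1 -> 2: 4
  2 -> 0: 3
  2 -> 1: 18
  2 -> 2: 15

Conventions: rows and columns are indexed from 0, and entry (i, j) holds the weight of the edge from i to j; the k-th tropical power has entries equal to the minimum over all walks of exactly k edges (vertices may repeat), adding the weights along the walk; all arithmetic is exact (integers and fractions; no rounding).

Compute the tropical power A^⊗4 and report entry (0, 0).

A^⊗2:
  [19, 32, 20]
  [7, 22, 19]
  [18, 19, 19]
A^⊗3:
  [23, 35, 35]
  [22, 23, 23]
  [22, 34, 23]
A^⊗4:
  [38, 39, 39]
  [26, 38, 27]
  [26, 38, 38]
Key observation: the optimum is the walk 0->1->2->2->0, with weight 16 + 4 + 15 + 3 = 38.
Optimal value attained by: walk 0->1->2->2->0.
Answer: (A^⊗4)[0][0] = 38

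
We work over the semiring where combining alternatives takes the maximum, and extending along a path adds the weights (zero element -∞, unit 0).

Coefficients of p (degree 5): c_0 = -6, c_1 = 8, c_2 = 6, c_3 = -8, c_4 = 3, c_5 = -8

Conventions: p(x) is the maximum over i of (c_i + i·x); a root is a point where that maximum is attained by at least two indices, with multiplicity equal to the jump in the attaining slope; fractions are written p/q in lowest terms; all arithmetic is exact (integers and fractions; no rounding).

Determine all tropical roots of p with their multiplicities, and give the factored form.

hull edge (i=0, c=-6) to (i=1, c=8): slope 14, span 1
hull edge (i=1, c=8) to (i=4, c=3): slope -5/3, span 3
hull edge (i=4, c=3) to (i=5, c=-8): slope -11, span 1
Factored form: p(x) = -8 ⊗ (x ⊕ (-14)) ⊗ (x ⊕ 5/3) ⊗ (x ⊕ 5/3) ⊗ (x ⊕ 5/3) ⊗ (x ⊕ 11)
Answer: roots = -14 (mult 1), 5/3 (mult 3), 11 (mult 1)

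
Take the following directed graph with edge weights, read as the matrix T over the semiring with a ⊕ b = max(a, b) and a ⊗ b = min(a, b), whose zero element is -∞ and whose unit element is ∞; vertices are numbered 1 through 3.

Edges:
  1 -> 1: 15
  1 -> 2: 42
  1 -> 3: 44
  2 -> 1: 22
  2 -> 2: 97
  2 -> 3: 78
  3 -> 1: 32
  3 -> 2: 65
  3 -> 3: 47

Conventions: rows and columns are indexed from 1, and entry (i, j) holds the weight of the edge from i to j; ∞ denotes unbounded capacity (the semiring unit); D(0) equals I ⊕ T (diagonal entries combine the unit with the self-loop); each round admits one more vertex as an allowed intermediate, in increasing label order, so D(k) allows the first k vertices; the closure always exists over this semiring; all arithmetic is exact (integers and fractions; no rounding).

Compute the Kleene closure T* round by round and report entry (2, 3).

D(0):
  [∞, 42, 44]
  [22, ∞, 78]
  [32, 65, ∞]
D(1):
  [∞, 42, 44]
  [22, ∞, 78]
  [32, 65, ∞]
D(2):
  [∞, 42, 44]
  [22, ∞, 78]
  [32, 65, ∞]
D(3):
  [∞, 44, 44]
  [32, ∞, 78]
  [32, 65, ∞]
Answer: T*[2][3] = 78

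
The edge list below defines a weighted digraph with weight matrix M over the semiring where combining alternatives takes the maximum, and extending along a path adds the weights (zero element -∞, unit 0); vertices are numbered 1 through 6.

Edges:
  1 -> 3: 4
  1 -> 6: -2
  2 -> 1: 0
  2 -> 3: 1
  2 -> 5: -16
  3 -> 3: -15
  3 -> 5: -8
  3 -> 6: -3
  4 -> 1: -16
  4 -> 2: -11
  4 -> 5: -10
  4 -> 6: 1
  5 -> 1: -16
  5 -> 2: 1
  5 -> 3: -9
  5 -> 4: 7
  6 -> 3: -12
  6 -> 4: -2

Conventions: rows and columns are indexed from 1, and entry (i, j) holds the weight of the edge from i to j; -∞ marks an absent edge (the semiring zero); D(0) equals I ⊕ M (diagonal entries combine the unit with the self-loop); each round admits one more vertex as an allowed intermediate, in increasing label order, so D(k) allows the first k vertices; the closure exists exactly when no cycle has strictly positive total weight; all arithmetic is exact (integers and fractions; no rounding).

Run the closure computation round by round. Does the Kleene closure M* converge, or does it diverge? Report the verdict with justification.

D(0):
  [0, -∞, 4, -∞, -∞, -2]
  [0, 0, 1, -∞, -16, -∞]
  [-∞, -∞, 0, -∞, -8, -3]
  [-16, -11, -∞, 0, -10, 1]
  [-16, 1, -9, 7, 0, -∞]
  [-∞, -∞, -12, -2, -∞, 0]
D(1):
  [0, -∞, 4, -∞, -∞, -2]
  [0, 0, 4, -∞, -16, -2]
  [-∞, -∞, 0, -∞, -8, -3]
  [-16, -11, -12, 0, -10, 1]
  [-16, 1, -9, 7, 0, -18]
  [-∞, -∞, -12, -2, -∞, 0]
D(2):
  [0, -∞, 4, -∞, -∞, -2]
  [0, 0, 4, -∞, -16, -2]
  [-∞, -∞, 0, -∞, -8, -3]
  [-11, -11, -7, 0, -10, 1]
  [1, 1, 5, 7, 0, -1]
  [-∞, -∞, -12, -2, -∞, 0]
D(3):
  [0, -∞, 4, -∞, -4, 1]
  [0, 0, 4, -∞, -4, 1]
  [-∞, -∞, 0, -∞, -8, -3]
  [-11, -11, -7, 0, -10, 1]
  [1, 1, 5, 7, 0, 2]
  [-∞, -∞, -12, -2, -20, 0]
D(4):
  [0, -∞, 4, -∞, -4, 1]
  [0, 0, 4, -∞, -4, 1]
  [-∞, -∞, 0, -∞, -8, -3]
  [-11, -11, -7, 0, -10, 1]
  [1, 1, 5, 7, 0, 8]
  [-13, -13, -9, -2, -12, 0]
D(5):
  [0, -3, 4, 3, -4, 4]
  [0, 0, 4, 3, -4, 4]
  [-7, -7, 0, -1, -8, 0]
  [-9, -9, -5, 0, -10, 1]
  [1, 1, 5, 7, 0, 8]
  [-11, -11, -7, -2, -12, 0]
D(6):
  [0, -3, 4, 3, -4, 4]
  [0, 0, 4, 3, -4, 4]
  [-7, -7, 0, -1, -8, 0]
  [-9, -9, -5, 0, -10, 1]
  [1, 1, 5, 7, 0, 8]
  [-11, -11, -7, -2, -12, 0]
Key observation: every diagonal entry stays at the unit through all rounds, so no improving cycle exists.
Answer: CONVERGES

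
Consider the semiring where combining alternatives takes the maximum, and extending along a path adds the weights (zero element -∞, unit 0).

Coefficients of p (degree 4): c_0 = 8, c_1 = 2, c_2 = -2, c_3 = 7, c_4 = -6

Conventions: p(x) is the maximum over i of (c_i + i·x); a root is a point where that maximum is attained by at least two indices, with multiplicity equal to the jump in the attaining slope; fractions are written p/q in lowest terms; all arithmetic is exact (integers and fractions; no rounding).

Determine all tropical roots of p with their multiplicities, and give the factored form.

hull edge (i=0, c=8) to (i=3, c=7): slope -1/3, span 3
hull edge (i=3, c=7) to (i=4, c=-6): slope -13, span 1
Factored form: p(x) = -6 ⊗ (x ⊕ 1/3) ⊗ (x ⊕ 1/3) ⊗ (x ⊕ 1/3) ⊗ (x ⊕ 13)
Answer: roots = 1/3 (mult 3), 13 (mult 1)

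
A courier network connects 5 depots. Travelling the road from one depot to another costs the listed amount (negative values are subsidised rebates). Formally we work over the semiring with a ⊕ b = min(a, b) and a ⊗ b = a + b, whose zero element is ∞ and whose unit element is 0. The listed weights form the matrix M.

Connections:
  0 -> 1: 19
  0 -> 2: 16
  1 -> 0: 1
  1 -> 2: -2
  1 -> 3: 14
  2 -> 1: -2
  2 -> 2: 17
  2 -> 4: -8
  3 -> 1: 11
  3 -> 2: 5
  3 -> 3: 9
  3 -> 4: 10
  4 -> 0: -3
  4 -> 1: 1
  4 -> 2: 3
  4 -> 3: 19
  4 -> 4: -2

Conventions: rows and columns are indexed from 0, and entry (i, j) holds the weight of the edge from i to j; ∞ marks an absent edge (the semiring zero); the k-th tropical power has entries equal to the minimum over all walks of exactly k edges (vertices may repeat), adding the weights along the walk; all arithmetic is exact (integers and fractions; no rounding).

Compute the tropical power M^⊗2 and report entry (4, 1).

M^⊗2:
  [20, 14, 17, 33, 8]
  [∞, -4, 15, 23, -10]
  [-11, -7, -5, 11, -10]
  [7, 3, 9, 18, -3]
  [-5, -1, -1, 15, -5]
Key observation: the optimum is the walk 4->4->1, with weight (-2) + 1 = -1.
Optimal value attained by: walk 4->4->1.
Answer: (M^⊗2)[4][1] = -1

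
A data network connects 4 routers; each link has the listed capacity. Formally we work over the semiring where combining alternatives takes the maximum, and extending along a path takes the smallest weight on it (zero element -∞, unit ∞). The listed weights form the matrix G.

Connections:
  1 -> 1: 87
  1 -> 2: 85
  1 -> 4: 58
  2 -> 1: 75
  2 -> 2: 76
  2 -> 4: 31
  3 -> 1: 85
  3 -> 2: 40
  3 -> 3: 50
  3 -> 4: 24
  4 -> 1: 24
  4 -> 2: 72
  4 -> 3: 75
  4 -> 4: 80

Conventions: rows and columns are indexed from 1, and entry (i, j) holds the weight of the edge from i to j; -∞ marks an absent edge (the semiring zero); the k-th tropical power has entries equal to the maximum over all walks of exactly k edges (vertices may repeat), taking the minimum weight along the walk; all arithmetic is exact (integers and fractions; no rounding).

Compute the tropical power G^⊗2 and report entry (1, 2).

G^⊗2:
  [87, 85, 58, 58]
  [75, 76, 31, 58]
  [85, 85, 50, 58]
  [75, 72, 75, 80]
Key observation: the optimum is the walk 1->1->2, with weight 87 min 85 = 85.
Optimal value attained by: walk 1->1->2.
Answer: (G^⊗2)[1][2] = 85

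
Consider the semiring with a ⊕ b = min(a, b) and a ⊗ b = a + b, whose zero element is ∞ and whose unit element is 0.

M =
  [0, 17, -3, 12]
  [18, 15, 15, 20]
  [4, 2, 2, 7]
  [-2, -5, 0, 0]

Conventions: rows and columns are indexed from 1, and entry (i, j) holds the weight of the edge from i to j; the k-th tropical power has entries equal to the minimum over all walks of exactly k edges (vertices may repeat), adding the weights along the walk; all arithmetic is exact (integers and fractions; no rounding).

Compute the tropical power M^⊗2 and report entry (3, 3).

M^⊗2:
  [0, -1, -3, 4]
  [18, 15, 15, 20]
  [4, 2, 1, 7]
  [-2, -5, -5, 0]
Key observation: the optimum is the walk 3->1->3, with weight 4 + (-3) = 1.
Optimal value attained by: walk 3->1->3.
Answer: (M^⊗2)[3][3] = 1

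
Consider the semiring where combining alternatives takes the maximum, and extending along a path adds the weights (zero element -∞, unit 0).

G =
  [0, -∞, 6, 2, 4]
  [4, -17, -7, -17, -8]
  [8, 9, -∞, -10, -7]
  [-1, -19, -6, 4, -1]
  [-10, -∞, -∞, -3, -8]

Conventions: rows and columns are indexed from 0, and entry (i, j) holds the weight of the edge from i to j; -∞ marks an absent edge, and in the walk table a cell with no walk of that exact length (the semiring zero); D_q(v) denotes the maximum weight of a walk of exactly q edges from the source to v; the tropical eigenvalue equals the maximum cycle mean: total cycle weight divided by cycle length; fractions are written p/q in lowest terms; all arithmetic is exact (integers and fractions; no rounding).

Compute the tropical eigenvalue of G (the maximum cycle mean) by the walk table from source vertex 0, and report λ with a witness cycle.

q=0: [0, -∞, -∞, -∞, -∞]
q=1: [0, -∞, 6, 2, 4]
q=2: [14, 15, 6, 6, 4]
q=3: [19, 15, 20, 16, 18]
q=4: [28, 29, 25, 21, 23]
q=5: [33, 34, 34, 30, 32]
Optimal cycle mean attained by: cycle 0->2->0, total 6 + 8, length 2.
Answer: λ = 7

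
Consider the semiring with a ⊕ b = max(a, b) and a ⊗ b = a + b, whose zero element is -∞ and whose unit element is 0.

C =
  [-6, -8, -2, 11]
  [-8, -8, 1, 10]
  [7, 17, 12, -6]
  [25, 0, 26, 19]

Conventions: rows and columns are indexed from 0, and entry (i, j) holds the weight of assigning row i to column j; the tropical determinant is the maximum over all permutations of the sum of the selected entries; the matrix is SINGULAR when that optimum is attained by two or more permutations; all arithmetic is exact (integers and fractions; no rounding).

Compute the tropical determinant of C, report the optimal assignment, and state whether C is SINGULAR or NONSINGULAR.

σ = (0, 1, 2, 3): (-6) + (-8) + 12 + 19 = 17
σ = (0, 1, 3, 2): (-6) + (-8) + (-6) + 26 = 6
σ = (0, 2, 1, 3): (-6) + 1 + 17 + 19 = 31
σ = (0, 2, 3, 1): (-6) + 1 + (-6) + 0 = -11
σ = (0, 3, 1, 2): (-6) + 10 + 17 + 26 = 47
σ = (0, 3, 2, 1): (-6) + 10 + 12 + 0 = 16
σ = (1, 0, 2, 3): (-8) + (-8) + 12 + 19 = 15
σ = (1, 0, 3, 2): (-8) + (-8) + (-6) + 26 = 4
σ = (1, 2, 0, 3): (-8) + 1 + 7 + 19 = 19
σ = (1, 2, 3, 0): (-8) + 1 + (-6) + 25 = 12
σ = (1, 3, 0, 2): (-8) + 10 + 7 + 26 = 35
σ = (1, 3, 2, 0): (-8) + 10 + 12 + 25 = 39
σ = (2, 0, 1, 3): (-2) + (-8) + 17 + 19 = 26
σ = (2, 0, 3, 1): (-2) + (-8) + (-6) + 0 = -16
σ = (2, 1, 0, 3): (-2) + (-8) + 7 + 19 = 16
σ = (2, 1, 3, 0): (-2) + (-8) + (-6) + 25 = 9
σ = (2, 3, 0, 1): (-2) + 10 + 7 + 0 = 15
σ = (2, 3, 1, 0): (-2) + 10 + 17 + 25 = 50
σ = (3, 0, 1, 2): 11 + (-8) + 17 + 26 = 46
σ = (3, 0, 2, 1): 11 + (-8) + 12 + 0 = 15
σ = (3, 1, 0, 2): 11 + (-8) + 7 + 26 = 36
σ = (3, 1, 2, 0): 11 + (-8) + 12 + 25 = 40
σ = (3, 2, 0, 1): 11 + 1 + 7 + 0 = 19
σ = (3, 2, 1, 0): 11 + 1 + 17 + 25 = 54
Optimal value attained by: σ = (3, 2, 1, 0).
Answer: det⊕(C) = 54; verdict: NONSINGULAR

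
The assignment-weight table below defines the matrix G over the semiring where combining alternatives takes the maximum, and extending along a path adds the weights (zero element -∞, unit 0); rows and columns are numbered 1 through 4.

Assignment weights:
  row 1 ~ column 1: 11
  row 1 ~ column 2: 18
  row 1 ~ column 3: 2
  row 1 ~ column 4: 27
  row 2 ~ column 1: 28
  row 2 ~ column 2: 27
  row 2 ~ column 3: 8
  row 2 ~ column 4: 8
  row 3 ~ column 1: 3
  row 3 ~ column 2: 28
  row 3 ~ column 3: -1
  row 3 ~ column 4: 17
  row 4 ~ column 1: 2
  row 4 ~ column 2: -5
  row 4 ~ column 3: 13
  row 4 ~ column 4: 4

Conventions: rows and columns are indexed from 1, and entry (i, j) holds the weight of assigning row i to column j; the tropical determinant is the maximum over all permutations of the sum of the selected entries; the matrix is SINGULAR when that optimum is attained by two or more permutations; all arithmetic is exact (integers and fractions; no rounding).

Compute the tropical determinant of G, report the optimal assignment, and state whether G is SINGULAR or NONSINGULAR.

σ = (1, 2, 3, 4): 11 + 27 + (-1) + 4 = 41
σ = (1, 2, 4, 3): 11 + 27 + 17 + 13 = 68
σ = (1, 3, 2, 4): 11 + 8 + 28 + 4 = 51
σ = (1, 3, 4, 2): 11 + 8 + 17 + (-5) = 31
σ = (1, 4, 2, 3): 11 + 8 + 28 + 13 = 60
σ = (1, 4, 3, 2): 11 + 8 + (-1) + (-5) = 13
σ = (2, 1, 3, 4): 18 + 28 + (-1) + 4 = 49
σ = (2, 1, 4, 3): 18 + 28 + 17 + 13 = 76
σ = (2, 3, 1, 4): 18 + 8 + 3 + 4 = 33
σ = (2, 3, 4, 1): 18 + 8 + 17 + 2 = 45
σ = (2, 4, 1, 3): 18 + 8 + 3 + 13 = 42
σ = (2, 4, 3, 1): 18 + 8 + (-1) + 2 = 27
σ = (3, 1, 2, 4): 2 + 28 + 28 + 4 = 62
σ = (3, 1, 4, 2): 2 + 28 + 17 + (-5) = 42
σ = (3, 2, 1, 4): 2 + 27 + 3 + 4 = 36
σ = (3, 2, 4, 1): 2 + 27 + 17 + 2 = 48
σ = (3, 4, 1, 2): 2 + 8 + 3 + (-5) = 8
σ = (3, 4, 2, 1): 2 + 8 + 28 + 2 = 40
σ = (4, 1, 2, 3): 27 + 28 + 28 + 13 = 96
σ = (4, 1, 3, 2): 27 + 28 + (-1) + (-5) = 49
σ = (4, 2, 1, 3): 27 + 27 + 3 + 13 = 70
σ = (4, 2, 3, 1): 27 + 27 + (-1) + 2 = 55
σ = (4, 3, 1, 2): 27 + 8 + 3 + (-5) = 33
σ = (4, 3, 2, 1): 27 + 8 + 28 + 2 = 65
Optimal value attained by: σ = (4, 1, 2, 3).
Answer: det⊕(G) = 96; verdict: NONSINGULAR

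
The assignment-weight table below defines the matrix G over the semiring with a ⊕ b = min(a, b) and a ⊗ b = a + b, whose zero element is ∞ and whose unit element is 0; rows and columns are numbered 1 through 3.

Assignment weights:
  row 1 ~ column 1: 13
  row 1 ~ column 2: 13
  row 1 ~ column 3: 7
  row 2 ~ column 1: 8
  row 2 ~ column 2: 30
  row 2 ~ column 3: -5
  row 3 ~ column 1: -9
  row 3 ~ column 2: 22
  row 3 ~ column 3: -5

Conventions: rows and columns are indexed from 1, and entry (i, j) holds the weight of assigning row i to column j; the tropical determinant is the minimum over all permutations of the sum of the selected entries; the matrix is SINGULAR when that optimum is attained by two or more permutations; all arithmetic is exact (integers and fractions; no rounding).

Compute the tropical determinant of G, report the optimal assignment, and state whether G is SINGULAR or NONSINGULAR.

σ = (1, 2, 3): 13 + 30 + (-5) = 38
σ = (1, 3, 2): 13 + (-5) + 22 = 30
σ = (2, 1, 3): 13 + 8 + (-5) = 16
σ = (2, 3, 1): 13 + (-5) + (-9) = -1
σ = (3, 1, 2): 7 + 8 + 22 = 37
σ = (3, 2, 1): 7 + 30 + (-9) = 28
Optimal value attained by: σ = (2, 3, 1).
Answer: det⊕(G) = -1; verdict: NONSINGULAR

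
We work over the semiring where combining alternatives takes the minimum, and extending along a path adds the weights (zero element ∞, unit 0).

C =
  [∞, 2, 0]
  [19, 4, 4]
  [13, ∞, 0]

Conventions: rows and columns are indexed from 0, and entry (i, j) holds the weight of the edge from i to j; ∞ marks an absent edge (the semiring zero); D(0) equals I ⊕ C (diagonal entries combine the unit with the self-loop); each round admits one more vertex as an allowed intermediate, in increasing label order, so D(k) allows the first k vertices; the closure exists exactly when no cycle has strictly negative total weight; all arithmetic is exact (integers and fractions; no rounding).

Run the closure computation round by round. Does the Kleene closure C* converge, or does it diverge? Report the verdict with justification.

D(0):
  [0, 2, 0]
  [19, 0, 4]
  [13, ∞, 0]
D(1):
  [0, 2, 0]
  [19, 0, 4]
  [13, 15, 0]
D(2):
  [0, 2, 0]
  [19, 0, 4]
  [13, 15, 0]
D(3):
  [0, 2, 0]
  [17, 0, 4]
  [13, 15, 0]
Key observation: every diagonal entry stays at the unit through all rounds, so no improving cycle exists.
Answer: CONVERGES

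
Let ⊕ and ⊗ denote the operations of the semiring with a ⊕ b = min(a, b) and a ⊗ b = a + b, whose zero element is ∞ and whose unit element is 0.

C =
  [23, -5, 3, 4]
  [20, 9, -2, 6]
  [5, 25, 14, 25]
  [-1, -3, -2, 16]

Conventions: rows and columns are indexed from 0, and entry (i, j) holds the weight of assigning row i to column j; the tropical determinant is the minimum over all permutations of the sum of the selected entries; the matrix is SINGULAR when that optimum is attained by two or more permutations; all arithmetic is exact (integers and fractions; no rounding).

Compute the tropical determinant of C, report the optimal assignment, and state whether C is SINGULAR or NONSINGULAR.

σ = (0, 1, 2, 3): 23 + 9 + 14 + 16 = 62
σ = (0, 1, 3, 2): 23 + 9 + 25 + (-2) = 55
σ = (0, 2, 1, 3): 23 + (-2) + 25 + 16 = 62
σ = (0, 2, 3, 1): 23 + (-2) + 25 + (-3) = 43
σ = (0, 3, 1, 2): 23 + 6 + 25 + (-2) = 52
σ = (0, 3, 2, 1): 23 + 6 + 14 + (-3) = 40
σ = (1, 0, 2, 3): (-5) + 20 + 14 + 16 = 45
σ = (1, 0, 3, 2): (-5) + 20 + 25 + (-2) = 38
σ = (1, 2, 0, 3): (-5) + (-2) + 5 + 16 = 14
σ = (1, 2, 3, 0): (-5) + (-2) + 25 + (-1) = 17
σ = (1, 3, 0, 2): (-5) + 6 + 5 + (-2) = 4
σ = (1, 3, 2, 0): (-5) + 6 + 14 + (-1) = 14
σ = (2, 0, 1, 3): 3 + 20 + 25 + 16 = 64
σ = (2, 0, 3, 1): 3 + 20 + 25 + (-3) = 45
σ = (2, 1, 0, 3): 3 + 9 + 5 + 16 = 33
σ = (2, 1, 3, 0): 3 + 9 + 25 + (-1) = 36
σ = (2, 3, 0, 1): 3 + 6 + 5 + (-3) = 11
σ = (2, 3, 1, 0): 3 + 6 + 25 + (-1) = 33
σ = (3, 0, 1, 2): 4 + 20 + 25 + (-2) = 47
σ = (3, 0, 2, 1): 4 + 20 + 14 + (-3) = 35
σ = (3, 1, 0, 2): 4 + 9 + 5 + (-2) = 16
σ = (3, 1, 2, 0): 4 + 9 + 14 + (-1) = 26
σ = (3, 2, 0, 1): 4 + (-2) + 5 + (-3) = 4
σ = (3, 2, 1, 0): 4 + (-2) + 25 + (-1) = 26
Optimal value attained by: σ = (1, 3, 0, 2).
Answer: det⊕(C) = 4; verdict: SINGULAR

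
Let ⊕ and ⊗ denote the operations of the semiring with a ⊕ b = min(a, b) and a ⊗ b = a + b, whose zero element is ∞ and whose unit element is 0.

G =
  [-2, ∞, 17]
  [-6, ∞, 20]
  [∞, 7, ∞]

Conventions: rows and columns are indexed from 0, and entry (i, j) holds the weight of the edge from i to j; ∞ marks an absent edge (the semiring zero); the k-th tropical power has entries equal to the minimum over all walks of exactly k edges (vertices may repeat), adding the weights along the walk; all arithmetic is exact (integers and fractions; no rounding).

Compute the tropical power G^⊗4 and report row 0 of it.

G^⊗2:
  [-4, 24, 15]
  [-8, 27, 11]
  [1, ∞, 27]
G^⊗3:
  [-6, 22, 13]
  [-10, 18, 9]
  [-1, 34, 18]
G^⊗4:
  [-8, 20, 11]
  [-12, 16, 7]
  [-3, 25, 16]
Answer: row 0 of G^⊗4 = [-8, 20, 11]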